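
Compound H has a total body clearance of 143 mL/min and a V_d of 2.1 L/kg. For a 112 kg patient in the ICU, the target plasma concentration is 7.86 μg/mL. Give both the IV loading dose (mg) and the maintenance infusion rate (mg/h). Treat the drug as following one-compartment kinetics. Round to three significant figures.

Vd = 2.1 L/kg × 112 kg = 235.2 L
Loading dose = Vd × C = 235.2 × 7.86 = 1849 mg
CL = 143 mL/min × 60/1000 = 8.580 L/h
Maintenance: replace elimination → rate = CL × Css = 8.580 × 7.86 = 67.44 mg/h

(a) 1850 mg; (b) 67.4 mg/h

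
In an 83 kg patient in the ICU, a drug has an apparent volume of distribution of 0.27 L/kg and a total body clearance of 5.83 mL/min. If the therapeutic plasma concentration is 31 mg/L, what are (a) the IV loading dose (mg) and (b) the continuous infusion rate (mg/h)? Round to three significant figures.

Vd = 0.27 L/kg × 83 kg = 22.41 L
LD = Vd · C_target = 22.41 × 31 = 694.7 mg
CL = 5.83 mL/min = 5.83 × 0.06 = 0.3498 L/h
Maintenance: replace elimination → rate = CL × Css = 0.3498 × 31 = 10.84 mg/h

(a) 695 mg; (b) 10.8 mg/h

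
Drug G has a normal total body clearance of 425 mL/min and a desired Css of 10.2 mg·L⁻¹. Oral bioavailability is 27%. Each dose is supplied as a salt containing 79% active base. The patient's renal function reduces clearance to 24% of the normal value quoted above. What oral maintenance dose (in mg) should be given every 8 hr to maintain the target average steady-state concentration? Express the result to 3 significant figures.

CL = 425 mL/min = 425 × 0.06 = 25.50 L/h
Patient clearance = 0.24 × 25.50 = 6.120 L/h
At steady state, dose per interval replaces the amount cleared in that interval: F·S·D/τ = CL·Css.
D = CL × Css × τ / F / S = 6.120 × 10.2 × 8 / 0.27 / 0.79 = 2341 mg

2340 mg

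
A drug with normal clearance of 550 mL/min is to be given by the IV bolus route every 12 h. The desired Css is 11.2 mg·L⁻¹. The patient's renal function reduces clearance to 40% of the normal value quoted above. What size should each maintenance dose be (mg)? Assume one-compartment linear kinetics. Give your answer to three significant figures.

1770 mg

CL = 550 mL/min × 60/1000 = 33.00 L/h
Patient clearance = 0.4 × 33.00 = 13.20 L/h
D = CL × Css × τ = 13.20 × 11.2 × 12 = 1774 mg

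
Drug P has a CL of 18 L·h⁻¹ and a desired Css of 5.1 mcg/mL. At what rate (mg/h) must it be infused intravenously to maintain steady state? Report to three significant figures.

R₀ = 18.00 × 5.1 = 91.80 mg/h

91.8 mg/h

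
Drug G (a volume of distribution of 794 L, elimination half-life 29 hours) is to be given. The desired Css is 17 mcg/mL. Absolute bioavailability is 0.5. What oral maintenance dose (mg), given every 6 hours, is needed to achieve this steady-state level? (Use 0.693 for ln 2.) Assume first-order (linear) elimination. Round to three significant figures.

3870 mg

CL = ln 2 · Vd / t½ = 0.693 × 794.0 / 29 = 18.97 L/h
D = CL × Css × τ / F = 18.97 × 17 × 6 / 0.5 = 3870 mg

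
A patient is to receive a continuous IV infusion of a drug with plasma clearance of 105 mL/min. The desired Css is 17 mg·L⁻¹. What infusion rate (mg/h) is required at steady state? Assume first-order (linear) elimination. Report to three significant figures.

107 mg/h

CL = 105 mL/min × 60/1000 = 6.300 L/h
At steady state, infusion rate equals elimination rate: rate in = CL × Css.
R₀ = 6.300 × 17 = 107.1 mg/h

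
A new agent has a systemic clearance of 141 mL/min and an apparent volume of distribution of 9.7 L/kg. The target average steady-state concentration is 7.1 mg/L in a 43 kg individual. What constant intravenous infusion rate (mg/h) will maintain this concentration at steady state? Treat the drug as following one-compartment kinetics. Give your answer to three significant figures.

Convert clearance: 141 mL/min × 60 min/h ÷ 1000 mL/L = 8.460 L/h
Maintenance depends on clearance, not Vd — rate in must match rate out.
Infusion rate = CL · Css = 8.460 L/h × 7.1 mg/L = 60.07 mg/h

60.1 mg/h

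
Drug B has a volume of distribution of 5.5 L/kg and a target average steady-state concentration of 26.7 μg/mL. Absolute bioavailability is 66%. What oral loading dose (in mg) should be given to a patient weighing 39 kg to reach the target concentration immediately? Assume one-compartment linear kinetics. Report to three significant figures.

Total Vd = 5.5 × 39 = 214.5 L
LD = Vd × C / F = 214.5 × 26.70 / 0.66 = 8678 mg

8680 mg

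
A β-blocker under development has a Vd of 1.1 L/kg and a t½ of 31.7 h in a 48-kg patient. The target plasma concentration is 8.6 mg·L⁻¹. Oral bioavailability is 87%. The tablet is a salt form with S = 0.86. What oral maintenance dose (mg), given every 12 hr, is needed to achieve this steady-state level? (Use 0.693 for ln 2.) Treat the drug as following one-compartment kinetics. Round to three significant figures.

159 mg

Vd = 1.1 L/kg × 48 kg = 52.80 L
CL = ln 2 · Vd / t½ = 0.693 × 52.80 / 31.7 = 1.154 L/h
D = CL × Css × τ / F / S = 1.154 × 8.6 × 12 / 0.87 / 0.86 = 159.2 mg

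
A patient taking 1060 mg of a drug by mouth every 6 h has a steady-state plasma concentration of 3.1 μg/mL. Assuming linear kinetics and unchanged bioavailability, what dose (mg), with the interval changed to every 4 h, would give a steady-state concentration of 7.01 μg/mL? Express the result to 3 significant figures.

1600 mg

For first-order elimination, Css ∝ F·D/(CL·τ); F and CL are unchanged, so Css ∝ D/τ.
D₂ = D₁ × (Css,target / Css,current) × (τ₂/τ₁) = 1060 × (7.01/3.1) × (4/6) = 1598 mg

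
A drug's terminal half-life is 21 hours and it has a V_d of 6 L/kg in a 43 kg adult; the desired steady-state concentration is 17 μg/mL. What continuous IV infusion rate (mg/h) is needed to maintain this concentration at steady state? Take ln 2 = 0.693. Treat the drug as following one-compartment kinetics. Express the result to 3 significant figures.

145 mg/h

Vd = 6 L/kg × 43 kg = 258.0 L
k = 0.693/21 = 0.03300 h⁻¹, so CL = k·Vd = 0.03300 × 258.0 = 8.514 L/h
Infusion rate = CL × Css = 8.514 × 17 = 144.7 mg/h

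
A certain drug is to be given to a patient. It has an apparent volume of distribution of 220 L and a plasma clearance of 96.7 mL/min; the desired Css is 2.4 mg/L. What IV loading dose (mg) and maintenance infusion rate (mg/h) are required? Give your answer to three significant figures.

Loading: fill Vd to C_target → 220.0 L × 2.4 mg/L = 528.0 mg
CL = 96.7 mL/min × 60/1000 = 5.802 L/h
Infusion rate = 5.802 L/h × 2.4 mg/L = 13.92 mg/h

(a) 528 mg; (b) 13.9 mg/h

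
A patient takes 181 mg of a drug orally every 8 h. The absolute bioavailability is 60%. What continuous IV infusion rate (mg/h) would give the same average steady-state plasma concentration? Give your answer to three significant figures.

Equivalent systemic input: infusion rate = F·D/τ.
Rate = 0.6 × 181 / 8 = 13.58 mg/h

13.6 mg/h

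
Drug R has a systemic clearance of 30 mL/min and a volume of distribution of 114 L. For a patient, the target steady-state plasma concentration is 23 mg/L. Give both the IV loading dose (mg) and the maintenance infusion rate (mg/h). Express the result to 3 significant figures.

Loading: fill Vd to C_target → 114.0 L × 23 mg/L = 2622 mg
CL = 30 mL/min = 30 × 0.06 = 1.800 L/h
Infusion rate = 1.800 L/h × 23 mg/L = 41.40 mg/h

(a) 2620 mg; (b) 41.4 mg/h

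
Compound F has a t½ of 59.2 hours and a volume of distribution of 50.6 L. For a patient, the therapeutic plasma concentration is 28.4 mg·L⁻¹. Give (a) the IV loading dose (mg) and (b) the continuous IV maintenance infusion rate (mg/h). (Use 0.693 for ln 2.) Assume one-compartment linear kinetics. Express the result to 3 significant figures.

(a) 1440 mg; (b) 16.8 mg/h

LD = Vd × C = 50.60 × 28.4 = 1437 mg
CL = 0.693 × Vd / t½ = 0.693 × 50.60 / 59.2 = 0.5923 L/h
Infusion rate = CL × Css = 0.5923 × 28.4 = 16.82 mg/h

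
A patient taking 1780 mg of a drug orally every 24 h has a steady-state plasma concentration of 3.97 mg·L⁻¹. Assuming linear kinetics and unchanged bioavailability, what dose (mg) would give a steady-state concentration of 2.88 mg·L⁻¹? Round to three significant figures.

For first-order elimination, Css ∝ F·D/(CL·τ); F and CL are unchanged, so Css ∝ D/τ.
D₂ = D₁ × (Css,target / Css,current) = 1780 × 2.88/3.97 = 1291 mg

1290 mg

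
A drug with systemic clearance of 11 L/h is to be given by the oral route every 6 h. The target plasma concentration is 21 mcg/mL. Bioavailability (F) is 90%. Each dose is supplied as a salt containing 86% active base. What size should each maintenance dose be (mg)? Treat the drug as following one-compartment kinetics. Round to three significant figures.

1790 mg

D = CL × Css × τ / F / S = 11.00 × 21 × 6 / 0.9 / 0.86 = 1791 mg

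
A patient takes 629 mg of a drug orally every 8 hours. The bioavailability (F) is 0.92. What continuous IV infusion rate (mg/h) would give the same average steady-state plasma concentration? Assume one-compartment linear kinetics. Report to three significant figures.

Equivalent systemic input: infusion rate = F·D/τ.
Rate = 0.92 × 629 / 8 = 72.34 mg/h

72.3 mg/h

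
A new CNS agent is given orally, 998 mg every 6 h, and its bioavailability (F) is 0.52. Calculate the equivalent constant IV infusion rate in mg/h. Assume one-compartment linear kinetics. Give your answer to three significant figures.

86.5 mg/h

Equivalent systemic input: infusion rate = F·D/τ.
Rate = 0.52 × 998 / 6 = 86.49 mg/h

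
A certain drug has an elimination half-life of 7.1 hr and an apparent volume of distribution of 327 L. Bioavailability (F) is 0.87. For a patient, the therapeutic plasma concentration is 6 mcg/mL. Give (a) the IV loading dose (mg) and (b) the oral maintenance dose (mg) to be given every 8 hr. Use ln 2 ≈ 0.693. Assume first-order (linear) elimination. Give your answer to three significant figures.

(a) 1960 mg; (b) 1760 mg

LD = Vd × C = 327.0 × 6 = 1962 mg
CL = 0.693 × Vd / t½ = 0.693 × 327.0 / 7.1 = 31.92 L/h
D = CL × Css × τ / F = 31.92 × 6 × 8 / 0.87 = 1761 mg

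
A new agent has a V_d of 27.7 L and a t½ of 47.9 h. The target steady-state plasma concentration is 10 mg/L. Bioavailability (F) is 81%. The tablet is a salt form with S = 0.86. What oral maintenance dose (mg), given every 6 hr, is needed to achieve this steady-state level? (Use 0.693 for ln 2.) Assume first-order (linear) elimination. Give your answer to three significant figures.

34.5 mg

CL = ln 2 · Vd / t½ = 0.693 × 27.70 / 47.9 = 0.4008 L/h
D = CL × Css × τ / F / S = 0.4008 × 10 × 6 / 0.81 / 0.86 = 34.52 mg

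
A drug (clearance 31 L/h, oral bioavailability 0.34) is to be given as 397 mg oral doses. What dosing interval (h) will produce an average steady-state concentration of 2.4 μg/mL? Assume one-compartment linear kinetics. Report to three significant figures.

1.81 h

F·D/τ = CL·Css → τ = F·D / (CL·Css).
τ = 0.34 × 397 / (31 × 2.4) = 1.814 h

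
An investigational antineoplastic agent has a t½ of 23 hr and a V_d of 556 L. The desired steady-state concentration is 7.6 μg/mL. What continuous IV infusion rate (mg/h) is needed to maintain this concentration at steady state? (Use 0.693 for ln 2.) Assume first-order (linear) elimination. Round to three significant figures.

CL = ln 2 · Vd / t½ = 0.693 × 556.0 / 23 = 16.75 L/h
Infusion rate = CL × Css = 16.75 × 7.6 = 127.3 mg/h

127 mg/h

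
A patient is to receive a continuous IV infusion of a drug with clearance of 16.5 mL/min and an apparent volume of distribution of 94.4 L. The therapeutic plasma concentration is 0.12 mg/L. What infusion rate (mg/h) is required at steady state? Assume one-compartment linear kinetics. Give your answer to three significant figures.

0.119 mg/h

CL = 16.5 mL/min = 16.5 × 0.06 = 0.9900 L/h
Vd does not affect the maintenance rate; only clearance governs steady-state input.
Rate = CL × Css = 0.9900 × 0.12 = 0.1188 mg/h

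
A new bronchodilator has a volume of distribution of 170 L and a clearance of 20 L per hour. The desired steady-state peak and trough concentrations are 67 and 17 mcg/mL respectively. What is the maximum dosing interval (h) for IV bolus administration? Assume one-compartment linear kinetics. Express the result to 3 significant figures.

k = CL / Vd = 20.00 / 170.0 = 0.1176 h⁻¹
Between IV bolus doses, concentration decays as C = C₀·e^(−kτ), so C_peak/C_trough = e^(kτ).
τ_max = ln(C_peak/C_trough) / k = ln(67/17) / 0.1176 = 1.371 / 0.1176 = 11.66 h

11.7 h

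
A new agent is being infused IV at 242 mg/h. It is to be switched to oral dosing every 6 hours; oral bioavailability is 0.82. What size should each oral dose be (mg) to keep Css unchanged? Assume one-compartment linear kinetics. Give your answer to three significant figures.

To maintain the same Css, the systemic dosing rate must be unchanged: F·D/τ = infusion rate.
D = rate × τ / F = 242 × 6 / 0.82 = 1771 mg

1770 mg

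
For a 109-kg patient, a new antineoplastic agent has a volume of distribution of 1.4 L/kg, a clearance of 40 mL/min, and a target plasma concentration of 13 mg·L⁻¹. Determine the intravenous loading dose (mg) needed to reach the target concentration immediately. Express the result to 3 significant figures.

Total Vd = 1.4 × 109 = 152.6 L
LD = Vd × C = 152.6 × 13.00 = 1984 mg

1980 mg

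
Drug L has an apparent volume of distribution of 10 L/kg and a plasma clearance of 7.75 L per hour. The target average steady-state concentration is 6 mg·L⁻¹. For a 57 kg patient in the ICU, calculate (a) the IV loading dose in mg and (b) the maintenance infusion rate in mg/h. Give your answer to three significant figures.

(a) 3420 mg; (b) 46.5 mg/h

Total Vd = 10 × 57 = 570.0 L
LD = Vd · C_target = 570.0 × 6 = 3420 mg
Maintenance: replace elimination → rate = CL × Css = 7.750 × 6 = 46.50 mg/h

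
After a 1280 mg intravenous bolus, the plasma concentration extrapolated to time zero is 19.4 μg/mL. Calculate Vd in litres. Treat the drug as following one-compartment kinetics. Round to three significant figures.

Immediately after an IV bolus, C₀ = Dose / Vd, so Vd = Dose / C₀.
Vd = 1280 / 19.4 = 65.98 L

66.0 L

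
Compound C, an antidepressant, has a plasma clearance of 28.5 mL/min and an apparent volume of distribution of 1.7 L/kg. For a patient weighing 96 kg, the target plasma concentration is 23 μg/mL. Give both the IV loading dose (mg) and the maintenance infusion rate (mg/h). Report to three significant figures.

Vd(total) = 96 kg × 1.7 L/kg = 163.2 L
Loading: fill Vd to C_target → 163.2 L × 23 mg/L = 3754 mg
CL = 28.5 mL/min × 60/1000 = 1.710 L/h
Maintenance infusion rate = CL × Css = 1.710 × 23 = 39.33 mg/h

(a) 3750 mg; (b) 39.3 mg/h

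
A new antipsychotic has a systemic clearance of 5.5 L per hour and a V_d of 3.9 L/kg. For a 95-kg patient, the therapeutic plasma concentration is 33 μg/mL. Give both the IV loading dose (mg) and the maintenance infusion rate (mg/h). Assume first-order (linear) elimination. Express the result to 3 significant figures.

Vd(total) = 95 kg × 3.9 L/kg = 370.5 L
Loading dose = Vd × C = 370.5 × 33 = 12230 mg
Maintenance: replace elimination → rate = CL × Css = 5.500 × 33 = 181.5 mg/h

(a) 12200 mg; (b) 182 mg/h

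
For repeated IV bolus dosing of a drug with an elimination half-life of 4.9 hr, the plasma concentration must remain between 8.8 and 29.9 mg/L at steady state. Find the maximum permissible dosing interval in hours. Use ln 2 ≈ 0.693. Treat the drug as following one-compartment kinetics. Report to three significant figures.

8.65 h

k = 0.693 / t½ = 0.693 / 4.9 = 0.1414 h⁻¹
Between IV bolus doses, concentration decays as C = C₀·e^(−kτ), so C_peak/C_trough = e^(kτ).
τ_max = ln(C_peak/C_trough) / k = ln(29.9/8.8) / 0.1414 = 1.223 / 0.1414 = 8.649 h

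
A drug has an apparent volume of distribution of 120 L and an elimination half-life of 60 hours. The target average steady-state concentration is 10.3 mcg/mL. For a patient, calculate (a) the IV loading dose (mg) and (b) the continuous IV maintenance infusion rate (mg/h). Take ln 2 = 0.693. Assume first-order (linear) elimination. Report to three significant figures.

(a) 1240 mg; (b) 14.3 mg/h

LD = Vd × C = 120.0 × 10.3 = 1236 mg
CL = 0.693 × Vd / t½ = 0.693 × 120.0 / 60 = 1.386 L/h
Infusion rate = CL × Css = 1.386 × 10.3 = 14.28 mg/h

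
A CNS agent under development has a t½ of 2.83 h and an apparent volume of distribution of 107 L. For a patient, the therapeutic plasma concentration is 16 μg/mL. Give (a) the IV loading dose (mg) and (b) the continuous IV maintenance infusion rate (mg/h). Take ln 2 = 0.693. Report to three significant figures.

(a) 1710 mg; (b) 419 mg/h

LD = Vd × C = 107.0 × 16 = 1712 mg
CL = 0.693 × Vd / t½ = 0.693 × 107.0 / 2.83 = 26.20 L/h
Infusion rate = CL × Css = 26.20 × 16 = 419.2 mg/h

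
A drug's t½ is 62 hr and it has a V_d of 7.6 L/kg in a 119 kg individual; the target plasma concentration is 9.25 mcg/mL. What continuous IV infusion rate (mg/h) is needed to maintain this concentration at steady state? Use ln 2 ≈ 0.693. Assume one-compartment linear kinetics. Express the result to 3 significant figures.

Vd(total) = 119 kg × 7.6 L/kg = 904.4 L
k = 0.693/62 = 0.01118 h⁻¹, so CL = k·Vd = 0.01118 × 904.4 = 10.11 L/h
Infusion rate = CL × Css = 10.11 × 9.25 = 93.52 mg/h

93.5 mg/h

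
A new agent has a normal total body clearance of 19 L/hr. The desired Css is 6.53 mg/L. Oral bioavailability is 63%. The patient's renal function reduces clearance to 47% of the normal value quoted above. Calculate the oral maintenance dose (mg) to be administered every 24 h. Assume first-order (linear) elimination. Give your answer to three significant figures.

2220 mg

Patient clearance = 0.47 × 19.00 = 8.930 L/h
D = CL × Css × τ / F = 8.930 × 6.53 × 24 / 0.63 = 2221 mg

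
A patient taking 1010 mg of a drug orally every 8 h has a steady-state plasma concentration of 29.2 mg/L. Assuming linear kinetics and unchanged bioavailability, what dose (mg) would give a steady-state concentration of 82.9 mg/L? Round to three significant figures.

With linear kinetics, Css is proportional to dose rate (D/τ) at fixed clearance.
D₂ = D₁ × (Css,target / Css,current) = 1010 × 82.9/29.2 = 2867 mg

2870 mg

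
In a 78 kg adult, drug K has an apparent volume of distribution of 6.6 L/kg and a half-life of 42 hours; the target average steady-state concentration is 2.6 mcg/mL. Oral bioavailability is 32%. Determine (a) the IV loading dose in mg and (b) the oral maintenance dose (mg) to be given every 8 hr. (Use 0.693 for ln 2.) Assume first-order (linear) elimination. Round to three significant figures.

Vd(total) = 78 kg × 6.6 L/kg = 514.8 L
LD = Vd × C = 514.8 × 2.6 = 1338 mg
CL = 0.693 × Vd / t½ = 0.693 × 514.8 / 42 = 8.494 L/h
D = CL × Css × τ / F = 8.494 × 2.6 × 8 / 0.32 = 552.1 mg

(a) 1340 mg; (b) 552 mg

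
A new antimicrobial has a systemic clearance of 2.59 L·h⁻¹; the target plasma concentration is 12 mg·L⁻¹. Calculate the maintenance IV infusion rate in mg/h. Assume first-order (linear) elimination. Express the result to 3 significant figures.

31.1 mg/h

Rate = CL × Css = 2.590 × 12 = 31.08 mg/h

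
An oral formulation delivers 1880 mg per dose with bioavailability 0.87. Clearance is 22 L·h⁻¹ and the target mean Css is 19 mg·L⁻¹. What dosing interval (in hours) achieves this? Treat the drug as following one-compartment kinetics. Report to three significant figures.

3.91 h

F·D/τ = CL·Css → τ = F·D / (CL·Css).
τ = 0.87 × 1880 / (22 × 19) = 3.913 h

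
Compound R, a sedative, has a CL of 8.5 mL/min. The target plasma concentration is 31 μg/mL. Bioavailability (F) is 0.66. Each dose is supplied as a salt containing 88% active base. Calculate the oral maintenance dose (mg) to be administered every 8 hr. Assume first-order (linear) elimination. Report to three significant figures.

CL = 8.5 mL/min × 60/1000 = 0.5100 L/h
D = CL × Css × τ / F / S = 0.5100 × 31 × 8 / 0.66 / 0.88 = 217.8 mg

218 mg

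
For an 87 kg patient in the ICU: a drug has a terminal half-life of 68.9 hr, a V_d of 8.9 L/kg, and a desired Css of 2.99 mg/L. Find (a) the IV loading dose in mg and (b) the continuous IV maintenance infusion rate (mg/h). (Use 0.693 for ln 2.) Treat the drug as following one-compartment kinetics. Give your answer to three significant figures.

Vd(total) = 87 kg × 8.9 L/kg = 774.3 L
LD = Vd × C = 774.3 × 2.99 = 2315 mg
CL = 0.693 × Vd / t½ = 0.693 × 774.3 / 68.9 = 7.788 L/h
Infusion rate = CL × Css = 7.788 × 2.99 = 23.29 mg/h

(a) 2320 mg; (b) 23.3 mg/h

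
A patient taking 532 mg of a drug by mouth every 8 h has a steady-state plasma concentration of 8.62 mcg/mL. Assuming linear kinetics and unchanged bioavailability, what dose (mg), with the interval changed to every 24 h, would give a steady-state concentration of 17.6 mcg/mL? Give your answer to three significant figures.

For first-order elimination, Css ∝ F·D/(CL·τ); F and CL are unchanged, so Css ∝ D/τ.
D₂ = D₁ × (Css,target / Css,current) × (τ₂/τ₁) = 532 × (17.6/8.62) × (24/8) = 3259 mg

3260 mg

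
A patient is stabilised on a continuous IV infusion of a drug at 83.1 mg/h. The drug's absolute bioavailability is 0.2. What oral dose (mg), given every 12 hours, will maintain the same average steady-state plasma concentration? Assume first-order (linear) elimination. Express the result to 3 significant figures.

4990 mg

To maintain the same Css, the systemic dosing rate must be unchanged: F·D/τ = infusion rate.
D = rate × τ / F = 83.1 × 12 / 0.2 = 4986 mg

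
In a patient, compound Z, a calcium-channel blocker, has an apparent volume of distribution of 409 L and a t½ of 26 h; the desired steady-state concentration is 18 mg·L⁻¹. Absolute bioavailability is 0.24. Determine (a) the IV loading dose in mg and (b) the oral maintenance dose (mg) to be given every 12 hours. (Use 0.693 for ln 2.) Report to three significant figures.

(a) 7360 mg; (b) 9810 mg

LD = Vd × C = 409.0 × 18 = 7362 mg
CL = 0.693 × Vd / t½ = 0.693 × 409.0 / 26 = 10.90 L/h
D = CL × Css × τ / F = 10.90 × 18 × 12 / 0.24 = 9810 mg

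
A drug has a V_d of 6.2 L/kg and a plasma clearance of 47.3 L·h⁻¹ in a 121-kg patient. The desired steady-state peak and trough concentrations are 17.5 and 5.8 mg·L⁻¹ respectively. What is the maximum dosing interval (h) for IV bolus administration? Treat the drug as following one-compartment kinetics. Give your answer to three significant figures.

17.5 h

Vd = 6.2 L/kg × 121 kg = 750.2 L
k = CL / Vd = 47.30 / 750.2 = 0.06305 h⁻¹
Between IV bolus doses, concentration decays as C = C₀·e^(−kτ), so C_peak/C_trough = e^(kτ).
τ_max = ln(C_peak/C_trough) / k = ln(17.5/5.8) / 0.06305 = 1.104 / 0.06305 = 17.51 h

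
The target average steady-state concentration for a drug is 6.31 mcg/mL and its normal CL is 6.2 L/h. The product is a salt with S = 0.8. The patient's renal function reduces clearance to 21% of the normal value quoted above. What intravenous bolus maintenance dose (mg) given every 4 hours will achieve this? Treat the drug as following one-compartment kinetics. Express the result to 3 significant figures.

41.1 mg

Patient clearance = 0.21 × 6.200 = 1.302 L/h
D = CL × Css × τ / S = 1.302 × 6.31 × 4 / 0.8 = 41.08 mg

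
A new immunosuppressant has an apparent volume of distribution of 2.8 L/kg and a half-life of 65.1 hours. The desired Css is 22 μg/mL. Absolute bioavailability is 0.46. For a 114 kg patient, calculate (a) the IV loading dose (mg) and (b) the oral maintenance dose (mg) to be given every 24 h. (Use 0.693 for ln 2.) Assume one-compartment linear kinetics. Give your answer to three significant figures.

(a) 7020 mg; (b) 3900 mg

Vd(total) = 114 kg × 2.8 L/kg = 319.2 L
LD = Vd × C = 319.2 × 22 = 7022 mg
CL = 0.693 × Vd / t½ = 0.693 × 319.2 / 65.1 = 3.398 L/h
D = CL × Css × τ / F = 3.398 × 22 × 24 / 0.46 = 3900 mg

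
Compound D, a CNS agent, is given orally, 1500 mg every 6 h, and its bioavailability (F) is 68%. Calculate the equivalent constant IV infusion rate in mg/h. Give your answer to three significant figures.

170 mg/h

Equivalent systemic input: infusion rate = F·D/τ.
Rate = 0.68 × 1500 / 6 = 170.0 mg/h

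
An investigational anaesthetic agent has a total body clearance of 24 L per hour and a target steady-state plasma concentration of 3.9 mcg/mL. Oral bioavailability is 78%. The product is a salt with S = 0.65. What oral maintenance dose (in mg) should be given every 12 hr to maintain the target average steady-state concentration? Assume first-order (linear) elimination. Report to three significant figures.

2220 mg

D = CL × Css × τ / F / S = 24.00 × 3.9 × 12 / 0.78 / 0.65 = 2215 mg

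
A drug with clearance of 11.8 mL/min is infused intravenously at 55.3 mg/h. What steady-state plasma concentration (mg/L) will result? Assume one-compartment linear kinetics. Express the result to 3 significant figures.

78.1 mg/L

Convert clearance: 11.8 mL/min × 60 min/h ÷ 1000 mL/L = 0.7080 L/h
Css = rate / CL = 55.3 / 0.7080 = 78.11 mg/L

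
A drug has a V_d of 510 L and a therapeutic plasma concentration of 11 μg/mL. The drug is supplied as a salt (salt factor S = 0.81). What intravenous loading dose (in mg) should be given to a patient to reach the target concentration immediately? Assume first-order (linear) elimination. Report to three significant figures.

LD = Vd × C / S = 510.0 × 11.00 / 0.81 = 6926 mg

6930 mg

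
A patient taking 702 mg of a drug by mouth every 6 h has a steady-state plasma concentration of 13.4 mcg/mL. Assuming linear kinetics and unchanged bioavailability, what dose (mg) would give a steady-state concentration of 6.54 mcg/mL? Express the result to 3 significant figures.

With linear kinetics, Css is proportional to dose rate (D/τ) at fixed clearance.
D₂ = D₁ × (Css,target / Css,current) = 702 × 6.54/13.4 = 342.6 mg

343 mg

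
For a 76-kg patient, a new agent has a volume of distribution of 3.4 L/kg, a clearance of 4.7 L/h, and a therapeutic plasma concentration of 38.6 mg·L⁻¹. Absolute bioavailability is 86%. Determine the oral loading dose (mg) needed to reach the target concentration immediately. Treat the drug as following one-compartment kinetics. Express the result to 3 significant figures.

11600 mg

Vd(total) = 76 kg × 3.4 L/kg = 258.4 L
LD = Vd × C / F = 258.4 × 38.60 / 0.86 = 11600 mg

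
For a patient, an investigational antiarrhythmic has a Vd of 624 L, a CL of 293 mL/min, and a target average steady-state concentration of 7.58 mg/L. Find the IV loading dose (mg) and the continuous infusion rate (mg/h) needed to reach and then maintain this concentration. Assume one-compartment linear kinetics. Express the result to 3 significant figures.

LD = Vd · C_target = 624.0 × 7.58 = 4730 mg
CL = 293 mL/min = 293 × 0.06 = 17.58 L/h
Maintenance: replace elimination → rate = CL × Css = 17.58 × 7.58 = 133.3 mg/h

(a) 4730 mg; (b) 133 mg/h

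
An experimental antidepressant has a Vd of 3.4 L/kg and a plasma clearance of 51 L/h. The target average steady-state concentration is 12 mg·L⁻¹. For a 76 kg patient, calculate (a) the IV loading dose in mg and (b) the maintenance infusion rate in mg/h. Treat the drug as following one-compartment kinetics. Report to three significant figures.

(a) 3100 mg; (b) 612 mg/h

Vd = 3.4 L/kg × 76 kg = 258.4 L
LD = Vd · C_target = 258.4 × 12 = 3101 mg
Infusion rate = 51.00 L/h × 12 mg/L = 612.0 mg/h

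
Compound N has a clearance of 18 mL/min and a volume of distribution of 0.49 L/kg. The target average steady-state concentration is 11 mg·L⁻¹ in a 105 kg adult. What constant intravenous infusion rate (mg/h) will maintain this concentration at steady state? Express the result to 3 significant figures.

11.9 mg/h

CL = 18 mL/min = 18 × 0.06 = 1.080 L/h
Infusion rate = CL · Css = 1.080 L/h × 11 mg/L = 11.88 mg/h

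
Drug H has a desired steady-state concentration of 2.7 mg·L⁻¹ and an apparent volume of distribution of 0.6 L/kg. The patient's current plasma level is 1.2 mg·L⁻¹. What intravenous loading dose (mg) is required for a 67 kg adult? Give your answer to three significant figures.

Vd(total) = 67 kg × 0.6 L/kg = 40.20 L
The loading dose fills Vd to the target concentration.
Concentration deficit ΔC = 2.7 − 1.2 = 1.500 mg/L
LD = Vd × ΔC = 40.20 × 1.500 = 60.30 mg

60.3 mg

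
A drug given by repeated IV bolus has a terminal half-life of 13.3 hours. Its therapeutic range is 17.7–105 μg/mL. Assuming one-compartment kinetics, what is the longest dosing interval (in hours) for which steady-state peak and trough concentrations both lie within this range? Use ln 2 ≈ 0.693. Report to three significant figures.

k = 0.693 / t½ = 0.693 / 13.3 = 0.05211 h⁻¹
Between IV bolus doses, concentration decays as C = C₀·e^(−kτ), so C_peak/C_trough = e^(kτ).
τ_max = ln(C_peak/C_trough) / k = ln(105/17.7) / 0.05211 = 1.780 / 0.05211 = 34.16 h

34.2 h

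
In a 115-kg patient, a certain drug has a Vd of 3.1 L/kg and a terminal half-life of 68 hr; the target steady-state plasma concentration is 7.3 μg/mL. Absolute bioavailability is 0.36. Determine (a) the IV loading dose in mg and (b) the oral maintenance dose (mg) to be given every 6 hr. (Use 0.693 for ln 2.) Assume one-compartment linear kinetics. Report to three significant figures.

Vd = 3.1 L/kg × 115 kg = 356.5 L
LD = Vd × C = 356.5 × 7.3 = 2602 mg
CL = 0.693 × Vd / t½ = 0.693 × 356.5 / 68 = 3.633 L/h
D = CL × Css × τ / F = 3.633 × 7.3 × 6 / 0.36 = 442.0 mg

(a) 2600 mg; (b) 442 mg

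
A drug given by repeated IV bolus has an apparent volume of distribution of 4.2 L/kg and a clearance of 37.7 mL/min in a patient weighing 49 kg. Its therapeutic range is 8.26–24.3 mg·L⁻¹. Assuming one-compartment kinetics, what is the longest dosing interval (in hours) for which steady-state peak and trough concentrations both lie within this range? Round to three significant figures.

98.2 h

Vd(total) = 49 kg × 4.2 L/kg = 205.8 L
CL = 37.7 mL/min × 60/1000 = 2.262 L/h
k = CL / Vd = 2.262 / 205.8 = 0.01099 h⁻¹
Between IV bolus doses, concentration decays as C = C₀·e^(−kτ), so C_peak/C_trough = e^(kτ).
τ_max = ln(C_peak/C_trough) / k = ln(24.3/8.26) / 0.01099 = 1.079 / 0.01099 = 98.18 h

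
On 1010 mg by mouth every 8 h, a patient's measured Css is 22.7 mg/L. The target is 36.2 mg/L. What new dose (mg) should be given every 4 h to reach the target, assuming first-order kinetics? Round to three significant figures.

805 mg

With linear kinetics, Css is proportional to dose rate (D/τ) at fixed clearance.
D₂ = D₁ × (Css,target / Css,current) × (τ₂/τ₁) = 1010 × (36.2/22.7) × (4/8) = 805.3 mg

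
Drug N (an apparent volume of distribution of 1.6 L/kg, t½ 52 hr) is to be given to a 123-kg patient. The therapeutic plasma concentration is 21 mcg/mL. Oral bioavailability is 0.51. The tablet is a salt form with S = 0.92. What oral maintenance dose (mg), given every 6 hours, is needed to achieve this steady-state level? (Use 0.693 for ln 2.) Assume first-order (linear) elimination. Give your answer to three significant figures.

Total Vd = 1.6 × 123 = 196.8 L
CL = 0.693 × Vd / t½ = 0.693 × 196.8 / 52 = 2.623 L/h
D = CL × Css × τ / F / S = 2.623 × 21 × 6 / 0.51 / 0.92 = 704.4 mg

704 mg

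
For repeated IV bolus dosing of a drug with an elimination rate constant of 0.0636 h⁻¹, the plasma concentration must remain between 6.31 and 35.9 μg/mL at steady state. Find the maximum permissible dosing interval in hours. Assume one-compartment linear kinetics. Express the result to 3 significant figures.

Between IV bolus doses, concentration decays as C = C₀·e^(−kτ), so C_peak/C_trough = e^(kτ).
τ_max = ln(C_peak/C_trough) / k = ln(35.9/6.31) / 0.06360 = 1.739 / 0.06360 = 27.34 h

27.3 h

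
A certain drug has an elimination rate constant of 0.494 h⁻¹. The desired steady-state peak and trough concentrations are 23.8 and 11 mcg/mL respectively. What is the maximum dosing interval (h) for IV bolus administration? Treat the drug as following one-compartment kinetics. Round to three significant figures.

Between IV bolus doses, concentration decays as C = C₀·e^(−kτ), so C_peak/C_trough = e^(kτ).
τ_max = ln(C_peak/C_trough) / k = ln(23.8/11) / 0.4940 = 0.7718 / 0.4940 = 1.562 h

1.56 h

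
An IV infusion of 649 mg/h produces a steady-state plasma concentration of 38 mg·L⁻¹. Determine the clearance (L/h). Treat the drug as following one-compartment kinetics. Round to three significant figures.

17.1 L/h

At steady state, infusion rate = CL × Css, so CL = rate / Css.
CL = 649 / 38 = 17.08 L/h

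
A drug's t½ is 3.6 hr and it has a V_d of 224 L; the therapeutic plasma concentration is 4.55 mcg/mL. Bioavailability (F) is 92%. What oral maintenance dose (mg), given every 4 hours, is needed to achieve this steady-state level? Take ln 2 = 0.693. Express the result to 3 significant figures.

853 mg

CL = 0.693 × Vd / t½ = 0.693 × 224.0 / 3.6 = 43.12 L/h
D = CL × Css × τ / F = 43.12 × 4.55 × 4 / 0.92 = 853.0 mg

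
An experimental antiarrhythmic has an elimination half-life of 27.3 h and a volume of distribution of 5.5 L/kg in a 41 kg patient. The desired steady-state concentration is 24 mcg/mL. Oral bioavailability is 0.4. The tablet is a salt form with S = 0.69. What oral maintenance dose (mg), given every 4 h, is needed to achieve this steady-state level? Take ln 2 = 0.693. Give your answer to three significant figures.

Total Vd = 5.5 × 41 = 225.5 L
k = 0.693/27.3 = 0.02538 h⁻¹, so CL = k·Vd = 0.02538 × 225.5 = 5.723 L/h
D = CL × Css × τ / F / S = 5.723 × 24 × 4 / 0.4 / 0.69 = 1991 mg

1990 mg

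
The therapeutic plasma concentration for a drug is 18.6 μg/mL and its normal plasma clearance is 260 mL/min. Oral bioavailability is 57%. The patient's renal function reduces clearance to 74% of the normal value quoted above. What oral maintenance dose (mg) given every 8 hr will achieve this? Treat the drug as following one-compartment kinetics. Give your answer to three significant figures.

3010 mg

Convert clearance: 260 mL/min × 60 min/h ÷ 1000 mL/L = 15.60 L/h
Patient clearance = 0.74 × 15.60 = 11.54 L/h
D = CL × Css × τ / F = 11.54 × 18.6 × 8 / 0.57 = 3013 mg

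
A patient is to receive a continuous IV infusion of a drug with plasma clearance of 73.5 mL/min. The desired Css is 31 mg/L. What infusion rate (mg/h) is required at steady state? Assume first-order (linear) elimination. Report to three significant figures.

137 mg/h

Convert clearance: 73.5 mL/min × 60 min/h ÷ 1000 mL/L = 4.410 L/h
Infusion rate = CL · Css = 4.410 L/h × 31 mg/L = 136.7 mg/h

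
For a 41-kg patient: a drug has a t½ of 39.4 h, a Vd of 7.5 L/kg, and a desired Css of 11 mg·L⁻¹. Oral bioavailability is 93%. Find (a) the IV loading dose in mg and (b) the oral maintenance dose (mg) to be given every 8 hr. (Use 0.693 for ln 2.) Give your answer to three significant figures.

Vd = 7.5 L/kg × 41 kg = 307.5 L
LD = Vd × C = 307.5 × 11 = 3383 mg
CL = 0.693 × Vd / t½ = 0.693 × 307.5 / 39.4 = 5.409 L/h
D = CL × Css × τ / F = 5.409 × 11 × 8 / 0.93 = 511.8 mg

(a) 3380 mg; (b) 512 mg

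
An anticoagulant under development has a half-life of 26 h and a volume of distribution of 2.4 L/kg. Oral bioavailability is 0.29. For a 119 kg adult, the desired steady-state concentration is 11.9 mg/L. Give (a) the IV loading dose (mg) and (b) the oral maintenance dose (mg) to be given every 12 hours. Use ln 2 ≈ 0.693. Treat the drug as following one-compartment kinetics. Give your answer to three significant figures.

Total Vd = 2.4 × 119 = 285.6 L
LD = Vd × C = 285.6 × 11.9 = 3399 mg
CL = 0.693 × Vd / t½ = 0.693 × 285.6 / 26 = 7.612 L/h
D = CL × Css × τ / F = 7.612 × 11.9 × 12 / 0.29 = 3748 mg

(a) 3400 mg; (b) 3750 mg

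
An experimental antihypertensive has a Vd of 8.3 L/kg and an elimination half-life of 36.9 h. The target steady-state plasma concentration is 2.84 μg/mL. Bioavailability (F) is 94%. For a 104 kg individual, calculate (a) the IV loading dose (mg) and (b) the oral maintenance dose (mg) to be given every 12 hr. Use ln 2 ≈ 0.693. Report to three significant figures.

Vd(total) = 104 kg × 8.3 L/kg = 863.2 L
LD = Vd × C = 863.2 × 2.84 = 2451 mg
CL = 0.693 × Vd / t½ = 0.693 × 863.2 / 36.9 = 16.21 L/h
D = CL × Css × τ / F = 16.21 × 2.84 × 12 / 0.94 = 587.7 mg

(a) 2450 mg; (b) 588 mg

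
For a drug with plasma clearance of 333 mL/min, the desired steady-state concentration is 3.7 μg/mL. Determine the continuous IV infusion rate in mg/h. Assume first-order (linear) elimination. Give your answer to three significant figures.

CL = 333 mL/min × 60/1000 = 19.98 L/h
Infusion rate = CL · Css = 19.98 L/h × 3.7 mg/L = 73.93 mg/h

73.9 mg/h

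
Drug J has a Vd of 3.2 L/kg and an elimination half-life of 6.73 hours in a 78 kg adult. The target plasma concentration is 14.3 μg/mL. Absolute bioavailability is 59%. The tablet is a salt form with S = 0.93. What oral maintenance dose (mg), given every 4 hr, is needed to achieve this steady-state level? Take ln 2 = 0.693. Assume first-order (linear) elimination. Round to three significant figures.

2680 mg

Vd = 3.2 L/kg × 78 kg = 249.6 L
CL = 0.693 × Vd / t½ = 0.693 × 249.6 / 6.73 = 25.70 L/h
D = CL × Css × τ / F / S = 25.70 × 14.3 × 4 / 0.59 / 0.93 = 2679 mg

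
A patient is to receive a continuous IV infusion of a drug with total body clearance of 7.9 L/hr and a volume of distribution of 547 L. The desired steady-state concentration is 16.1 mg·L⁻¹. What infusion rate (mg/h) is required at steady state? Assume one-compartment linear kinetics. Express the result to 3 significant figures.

127 mg/h

R₀ = 7.900 × 16.1 = 127.2 mg/h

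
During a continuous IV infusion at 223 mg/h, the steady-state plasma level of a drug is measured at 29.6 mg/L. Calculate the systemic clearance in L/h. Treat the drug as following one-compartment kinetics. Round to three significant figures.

At steady state, infusion rate = CL × Css, so CL = rate / Css.
CL = 223 / 29.6 = 7.534 L/h

7.53 L/h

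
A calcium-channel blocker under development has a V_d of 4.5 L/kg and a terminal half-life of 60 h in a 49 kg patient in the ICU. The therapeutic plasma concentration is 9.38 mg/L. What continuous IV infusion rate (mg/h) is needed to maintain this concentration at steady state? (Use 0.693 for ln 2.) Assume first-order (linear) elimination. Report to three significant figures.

Vd = 4.5 L/kg × 49 kg = 220.5 L
CL = ln 2 · Vd / t½ = 0.693 × 220.5 / 60 = 2.547 L/h
Infusion rate = CL × Css = 2.547 × 9.38 = 23.89 mg/h

23.9 mg/h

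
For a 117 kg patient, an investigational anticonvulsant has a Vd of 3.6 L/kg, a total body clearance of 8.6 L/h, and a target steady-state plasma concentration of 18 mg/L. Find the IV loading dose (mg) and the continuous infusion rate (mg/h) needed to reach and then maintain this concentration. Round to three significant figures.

(a) 7580 mg; (b) 155 mg/h

Total Vd = 3.6 × 117 = 421.2 L
Loading: fill Vd to C_target → 421.2 L × 18 mg/L = 7582 mg
Maintenance: replace elimination → rate = CL × Css = 8.600 × 18 = 154.8 mg/h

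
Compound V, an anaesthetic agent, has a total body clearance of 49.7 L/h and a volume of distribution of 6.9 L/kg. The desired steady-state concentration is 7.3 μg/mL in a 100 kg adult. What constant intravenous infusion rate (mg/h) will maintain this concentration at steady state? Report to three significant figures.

At steady state, infusion rate equals elimination rate: rate in = CL × Css.
Infusion rate = CL · Css = 49.70 L/h × 7.3 mg/L = 362.8 mg/h

363 mg/h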